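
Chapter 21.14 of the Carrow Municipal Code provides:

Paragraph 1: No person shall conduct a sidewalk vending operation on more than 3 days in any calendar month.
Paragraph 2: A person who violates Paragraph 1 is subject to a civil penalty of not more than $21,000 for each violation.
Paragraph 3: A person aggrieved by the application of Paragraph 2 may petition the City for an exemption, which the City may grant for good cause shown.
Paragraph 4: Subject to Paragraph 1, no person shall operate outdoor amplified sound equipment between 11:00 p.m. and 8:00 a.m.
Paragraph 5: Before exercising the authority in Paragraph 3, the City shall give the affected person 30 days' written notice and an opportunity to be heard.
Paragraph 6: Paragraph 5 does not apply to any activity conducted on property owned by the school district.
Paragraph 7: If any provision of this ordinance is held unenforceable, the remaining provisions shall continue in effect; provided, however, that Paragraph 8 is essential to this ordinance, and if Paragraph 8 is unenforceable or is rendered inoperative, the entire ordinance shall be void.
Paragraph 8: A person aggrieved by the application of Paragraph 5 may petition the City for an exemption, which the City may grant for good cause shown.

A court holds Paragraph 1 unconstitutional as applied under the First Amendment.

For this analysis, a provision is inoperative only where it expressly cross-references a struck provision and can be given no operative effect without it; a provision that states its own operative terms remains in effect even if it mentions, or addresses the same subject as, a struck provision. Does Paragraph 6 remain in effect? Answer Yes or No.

Paragraph 1 is struck. Paragraph 2 has no operative effect of its own apart from Paragraph 1 and is therefore inoperative. The only function of Paragraph 3 is the exemption procedure for Paragraph 2, so it cannot stand once Paragraph 2 is removed. Paragraph 5 operates only by reference to Paragraph 3, so it falls with Paragraph 3. The only function of Paragraph 6 is the public-property exemption from Paragraph 5, so it cannot stand once Paragraph 5 is removed. Paragraph 8 operates only by reference to Paragraph 5, so it falls with Paragraph 5. Paragraph 7 makes Paragraph 8 an essential term, and Paragraph 8 has been rendered inoperative by the cascade; under Paragraph 7, the entire ordinance is therefore void. No provision of the ordinance survives. Paragraph 6 is among the inoperative provisions, so the answer is no.

No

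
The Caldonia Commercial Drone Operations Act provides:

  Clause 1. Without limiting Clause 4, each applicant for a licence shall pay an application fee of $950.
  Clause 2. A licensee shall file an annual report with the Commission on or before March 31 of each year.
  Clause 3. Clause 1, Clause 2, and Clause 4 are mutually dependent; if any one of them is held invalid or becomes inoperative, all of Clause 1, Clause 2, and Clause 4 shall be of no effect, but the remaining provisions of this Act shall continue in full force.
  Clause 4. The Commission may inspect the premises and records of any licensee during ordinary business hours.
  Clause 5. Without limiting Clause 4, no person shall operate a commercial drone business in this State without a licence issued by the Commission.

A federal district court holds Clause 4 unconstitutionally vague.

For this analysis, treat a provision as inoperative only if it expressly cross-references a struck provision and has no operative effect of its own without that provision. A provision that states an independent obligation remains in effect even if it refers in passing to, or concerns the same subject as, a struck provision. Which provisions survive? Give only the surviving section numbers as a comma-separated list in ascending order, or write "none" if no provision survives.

3, 5

Clause 4 is struck. Clause 5 mentions Clause 4 but its own obligation stands independently of Clause 4, so Clause 5 is not affected. Nothing else in the Act is defined by reference to Clause 4. Clause 3 declares Clause 1, Clause 2, and Clause 4 mutually dependent; since one of them has fallen, all of them are of no effect. That brings down Clause 1 and Clause 2 as well. The remainder continues in force under Clause 3. Clause 3 and Clause 5 remain in effect.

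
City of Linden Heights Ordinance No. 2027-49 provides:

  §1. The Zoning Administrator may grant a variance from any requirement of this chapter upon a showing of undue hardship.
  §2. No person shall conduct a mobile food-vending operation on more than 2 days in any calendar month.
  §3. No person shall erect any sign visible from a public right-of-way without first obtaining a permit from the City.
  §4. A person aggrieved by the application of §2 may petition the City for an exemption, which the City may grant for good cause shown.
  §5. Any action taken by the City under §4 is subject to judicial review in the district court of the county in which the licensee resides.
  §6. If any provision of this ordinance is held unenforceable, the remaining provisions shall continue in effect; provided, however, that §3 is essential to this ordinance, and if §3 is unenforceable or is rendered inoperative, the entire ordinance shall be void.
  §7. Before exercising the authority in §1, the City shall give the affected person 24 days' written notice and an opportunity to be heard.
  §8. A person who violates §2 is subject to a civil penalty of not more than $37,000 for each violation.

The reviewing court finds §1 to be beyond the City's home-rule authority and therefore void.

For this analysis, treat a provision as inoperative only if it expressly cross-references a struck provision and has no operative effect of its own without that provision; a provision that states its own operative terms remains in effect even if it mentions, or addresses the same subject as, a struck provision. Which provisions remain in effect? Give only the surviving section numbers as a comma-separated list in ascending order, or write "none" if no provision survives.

§1 is struck. §7 has no operative effect of its own apart from §1 and is therefore inoperative. §6 makes §3 an essential term, but §3 is unaffected, so the severability proviso in §6 preserves the remaining provisions. §2, §3, §4, §5, §6, and §8 remain in effect.

2, 3, 4, 5, 6, 8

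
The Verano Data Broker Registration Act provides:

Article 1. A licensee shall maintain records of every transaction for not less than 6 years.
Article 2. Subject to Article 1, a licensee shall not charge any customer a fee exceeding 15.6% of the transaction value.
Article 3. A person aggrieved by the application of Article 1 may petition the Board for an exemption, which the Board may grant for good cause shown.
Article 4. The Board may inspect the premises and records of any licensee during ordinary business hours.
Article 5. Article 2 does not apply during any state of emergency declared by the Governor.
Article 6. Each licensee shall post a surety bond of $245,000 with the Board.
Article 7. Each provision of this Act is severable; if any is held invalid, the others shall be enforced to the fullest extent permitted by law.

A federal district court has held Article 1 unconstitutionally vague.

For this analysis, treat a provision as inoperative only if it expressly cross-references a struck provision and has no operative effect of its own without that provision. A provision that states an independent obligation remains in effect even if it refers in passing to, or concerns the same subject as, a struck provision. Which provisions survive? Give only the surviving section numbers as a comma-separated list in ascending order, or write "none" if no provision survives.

2, 4, 5, 6, 7

Article 1 is struck. The only function of Article 3 is the exemption procedure for Article 1, so it cannot stand once Article 1 is removed. Although Article 2 refers to Article 1, its operative terms do not depend on Article 1, so it remains in effect. Article 7 is a severability clause and preserves every provision that can still be given independent effect. Article 2, Article 4, Article 5, Article 6, and Article 7 remain in effect.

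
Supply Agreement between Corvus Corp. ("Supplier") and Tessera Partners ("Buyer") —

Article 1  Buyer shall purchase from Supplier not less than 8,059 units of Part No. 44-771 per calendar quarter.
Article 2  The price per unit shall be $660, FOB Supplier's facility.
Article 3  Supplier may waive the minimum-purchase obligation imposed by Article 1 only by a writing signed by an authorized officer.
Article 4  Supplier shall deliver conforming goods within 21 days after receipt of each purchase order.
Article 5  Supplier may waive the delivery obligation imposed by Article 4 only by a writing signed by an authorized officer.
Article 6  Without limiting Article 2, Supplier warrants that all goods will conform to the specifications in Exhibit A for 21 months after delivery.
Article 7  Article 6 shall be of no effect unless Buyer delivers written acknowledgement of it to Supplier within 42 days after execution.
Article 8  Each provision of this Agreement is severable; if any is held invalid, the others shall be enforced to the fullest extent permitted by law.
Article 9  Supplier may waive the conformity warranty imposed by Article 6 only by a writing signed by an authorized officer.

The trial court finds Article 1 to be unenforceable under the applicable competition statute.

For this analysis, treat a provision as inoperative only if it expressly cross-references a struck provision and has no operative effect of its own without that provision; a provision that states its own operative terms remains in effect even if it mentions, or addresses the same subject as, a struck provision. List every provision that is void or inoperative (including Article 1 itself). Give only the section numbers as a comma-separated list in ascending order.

1, 3

Article 1 is struck. The only function of Article 3 is the waiver condition for Article 1, so it cannot stand once Article 1 is removed. Under the severability clause in Article 8, the remaining provisions continue in force. That leaves Article 2, Article 4, Article 5, Article 6, Article 7, Article 8, and Article 9 in effect.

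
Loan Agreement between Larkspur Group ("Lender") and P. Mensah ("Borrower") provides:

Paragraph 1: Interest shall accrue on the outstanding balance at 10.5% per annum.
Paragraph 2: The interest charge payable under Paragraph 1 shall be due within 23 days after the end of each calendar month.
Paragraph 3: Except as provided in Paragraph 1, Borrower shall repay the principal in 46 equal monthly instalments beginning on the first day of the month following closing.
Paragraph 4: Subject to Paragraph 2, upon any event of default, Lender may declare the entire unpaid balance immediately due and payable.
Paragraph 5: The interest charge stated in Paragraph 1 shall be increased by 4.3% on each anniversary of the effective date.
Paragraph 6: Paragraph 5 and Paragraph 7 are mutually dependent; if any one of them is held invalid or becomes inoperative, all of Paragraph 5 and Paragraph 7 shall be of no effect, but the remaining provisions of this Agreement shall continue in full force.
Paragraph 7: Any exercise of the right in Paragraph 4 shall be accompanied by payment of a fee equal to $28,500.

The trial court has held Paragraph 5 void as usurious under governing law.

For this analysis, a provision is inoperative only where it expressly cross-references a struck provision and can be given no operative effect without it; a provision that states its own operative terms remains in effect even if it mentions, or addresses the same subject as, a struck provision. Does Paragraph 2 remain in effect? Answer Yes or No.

Paragraph 5 is struck. Nothing else in the Agreement is defined by reference to Paragraph 5. Paragraph 6 declares Paragraph 5 and Paragraph 7 mutually dependent; since one of them has fallen, all of them are of no effect. That brings down Paragraph 7 as well. The remainder continues in force under Paragraph 6. The provisions still in force are Paragraph 1, Paragraph 2, Paragraph 3, Paragraph 4, and Paragraph 6. Paragraph 2 is among the surviving provisions, so the answer is yes.

Yes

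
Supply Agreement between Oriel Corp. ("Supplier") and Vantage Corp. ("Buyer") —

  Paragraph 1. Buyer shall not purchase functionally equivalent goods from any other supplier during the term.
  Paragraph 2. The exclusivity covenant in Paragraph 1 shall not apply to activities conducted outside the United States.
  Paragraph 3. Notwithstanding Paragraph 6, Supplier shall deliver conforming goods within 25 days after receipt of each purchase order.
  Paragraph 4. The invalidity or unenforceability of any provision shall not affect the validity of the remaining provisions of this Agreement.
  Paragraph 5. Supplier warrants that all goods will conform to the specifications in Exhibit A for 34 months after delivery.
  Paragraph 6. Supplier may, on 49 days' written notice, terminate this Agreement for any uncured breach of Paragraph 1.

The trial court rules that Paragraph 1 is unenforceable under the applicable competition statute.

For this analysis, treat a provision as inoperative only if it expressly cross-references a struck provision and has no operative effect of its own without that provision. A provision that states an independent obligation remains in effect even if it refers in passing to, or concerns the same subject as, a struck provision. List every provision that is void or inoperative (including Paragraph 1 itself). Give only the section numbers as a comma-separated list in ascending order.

Paragraph 1 is struck. The whole of Paragraph 2 is the carve-out from the exclusivity covenant, defined by reference to Paragraph 1, so Paragraph 2 cannot stand once Paragraph 1 is removed. Paragraph 6 merely fixes the termination right for breach of Paragraph 1; with Paragraph 1 gone it has nothing to operate on and falls away. Although Paragraph 3 refers to Paragraph 6, its operative terms do not depend on Paragraph 6, so it remains in effect. Under the severability clause in Paragraph 4, the remaining provisions continue in force. The provisions still in force are Paragraph 3, Paragraph 4, and Paragraph 5.

1, 2, 6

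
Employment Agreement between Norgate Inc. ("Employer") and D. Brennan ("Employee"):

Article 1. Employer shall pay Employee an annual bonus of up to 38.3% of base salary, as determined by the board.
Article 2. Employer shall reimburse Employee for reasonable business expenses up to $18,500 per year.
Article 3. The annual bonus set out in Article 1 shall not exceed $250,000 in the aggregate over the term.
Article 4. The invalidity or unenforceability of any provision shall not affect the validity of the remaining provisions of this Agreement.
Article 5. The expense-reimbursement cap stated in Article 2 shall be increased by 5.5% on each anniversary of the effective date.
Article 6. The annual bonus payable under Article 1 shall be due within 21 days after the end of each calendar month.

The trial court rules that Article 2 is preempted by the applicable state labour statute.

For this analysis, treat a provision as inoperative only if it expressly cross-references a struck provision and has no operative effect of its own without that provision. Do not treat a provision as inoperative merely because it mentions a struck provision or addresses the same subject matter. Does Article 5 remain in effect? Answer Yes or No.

No

Article 2 is struck. Article 5 does nothing except set the escalation of the expense-reimbursement cap by reference to Article 2; with Article 2 gone it has no independent effect and is inoperative. Article 4 is a severability clause and preserves every provision that can still be given independent effect. That leaves Article 1, Article 3, Article 4, and Article 6 in effect. Article 5 is among the inoperative provisions, so the answer is no.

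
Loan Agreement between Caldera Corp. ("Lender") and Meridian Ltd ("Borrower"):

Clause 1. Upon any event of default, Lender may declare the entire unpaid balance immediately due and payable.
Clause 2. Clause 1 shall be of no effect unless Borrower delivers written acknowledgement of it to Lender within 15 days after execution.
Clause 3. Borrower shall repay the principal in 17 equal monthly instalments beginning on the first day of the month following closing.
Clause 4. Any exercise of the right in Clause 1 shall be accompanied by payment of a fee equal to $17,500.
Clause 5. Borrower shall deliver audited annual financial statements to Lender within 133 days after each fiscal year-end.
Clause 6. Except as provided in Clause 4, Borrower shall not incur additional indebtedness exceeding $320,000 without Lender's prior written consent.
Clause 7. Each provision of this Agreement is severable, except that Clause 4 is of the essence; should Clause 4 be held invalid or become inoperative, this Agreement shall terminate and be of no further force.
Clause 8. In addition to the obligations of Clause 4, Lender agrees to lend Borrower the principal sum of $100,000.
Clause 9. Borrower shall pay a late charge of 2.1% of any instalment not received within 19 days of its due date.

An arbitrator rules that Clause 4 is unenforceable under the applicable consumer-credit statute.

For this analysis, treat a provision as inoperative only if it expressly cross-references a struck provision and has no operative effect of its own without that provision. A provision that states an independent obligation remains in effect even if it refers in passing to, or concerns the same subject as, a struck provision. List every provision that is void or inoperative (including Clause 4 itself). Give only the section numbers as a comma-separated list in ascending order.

1, 2, 3, 4, 5, 6, 7, 8, 9

Clause 4 is struck. No other provision's operative terms depend on Clause 4. Clause 7 makes Clause 4 an essential term, and Clause 4 is the provision held invalid; under Clause 7, the entire Agreement is therefore void. No provision of the Agreement survives.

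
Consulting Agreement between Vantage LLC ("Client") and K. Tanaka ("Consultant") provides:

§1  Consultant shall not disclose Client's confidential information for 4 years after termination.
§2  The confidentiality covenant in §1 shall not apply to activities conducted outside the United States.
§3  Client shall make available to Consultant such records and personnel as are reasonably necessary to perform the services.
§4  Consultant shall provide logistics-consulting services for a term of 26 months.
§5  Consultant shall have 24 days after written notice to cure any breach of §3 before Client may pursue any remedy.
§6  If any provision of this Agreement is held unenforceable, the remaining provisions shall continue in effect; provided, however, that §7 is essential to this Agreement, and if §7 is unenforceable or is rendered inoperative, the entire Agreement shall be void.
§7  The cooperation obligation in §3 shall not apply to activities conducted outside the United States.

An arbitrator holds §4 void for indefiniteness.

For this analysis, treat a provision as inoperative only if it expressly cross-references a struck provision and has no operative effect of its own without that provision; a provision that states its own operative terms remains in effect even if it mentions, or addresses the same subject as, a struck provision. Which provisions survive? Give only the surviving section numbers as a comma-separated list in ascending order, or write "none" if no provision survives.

1, 2, 3, 5, 6, 7

§4 is struck. Nothing else in the Agreement is defined by reference to §4. §6 makes §7 an essential term, but §7 is unaffected, so the severability proviso in §6 preserves the remaining provisions. That leaves §1, §2, §3, §5, §6, and §7 in effect.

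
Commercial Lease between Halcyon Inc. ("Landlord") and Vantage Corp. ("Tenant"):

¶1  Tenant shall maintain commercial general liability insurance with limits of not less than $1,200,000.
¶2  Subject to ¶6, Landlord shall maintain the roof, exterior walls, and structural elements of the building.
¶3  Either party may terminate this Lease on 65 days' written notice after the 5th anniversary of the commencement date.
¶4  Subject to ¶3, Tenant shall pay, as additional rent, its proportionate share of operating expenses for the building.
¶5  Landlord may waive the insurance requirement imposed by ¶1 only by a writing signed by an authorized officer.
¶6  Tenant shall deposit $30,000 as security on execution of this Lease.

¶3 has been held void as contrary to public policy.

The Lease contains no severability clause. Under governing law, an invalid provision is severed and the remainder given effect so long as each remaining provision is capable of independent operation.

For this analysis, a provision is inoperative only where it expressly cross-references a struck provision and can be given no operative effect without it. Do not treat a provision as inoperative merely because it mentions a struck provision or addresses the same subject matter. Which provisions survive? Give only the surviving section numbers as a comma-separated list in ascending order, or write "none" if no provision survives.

¶3 is struck. ¶4 mentions ¶3 but its own obligation stands independently of ¶3, so ¶4 is not affected. Nothing else in the Lease is defined by reference to ¶3. With no severability clause, the stated default rule severs what cannot stand and enforces each remaining provision that can operate on its own. That leaves ¶1, ¶2, ¶4, ¶5, and ¶6 in effect.

1, 2, 4, 5, 6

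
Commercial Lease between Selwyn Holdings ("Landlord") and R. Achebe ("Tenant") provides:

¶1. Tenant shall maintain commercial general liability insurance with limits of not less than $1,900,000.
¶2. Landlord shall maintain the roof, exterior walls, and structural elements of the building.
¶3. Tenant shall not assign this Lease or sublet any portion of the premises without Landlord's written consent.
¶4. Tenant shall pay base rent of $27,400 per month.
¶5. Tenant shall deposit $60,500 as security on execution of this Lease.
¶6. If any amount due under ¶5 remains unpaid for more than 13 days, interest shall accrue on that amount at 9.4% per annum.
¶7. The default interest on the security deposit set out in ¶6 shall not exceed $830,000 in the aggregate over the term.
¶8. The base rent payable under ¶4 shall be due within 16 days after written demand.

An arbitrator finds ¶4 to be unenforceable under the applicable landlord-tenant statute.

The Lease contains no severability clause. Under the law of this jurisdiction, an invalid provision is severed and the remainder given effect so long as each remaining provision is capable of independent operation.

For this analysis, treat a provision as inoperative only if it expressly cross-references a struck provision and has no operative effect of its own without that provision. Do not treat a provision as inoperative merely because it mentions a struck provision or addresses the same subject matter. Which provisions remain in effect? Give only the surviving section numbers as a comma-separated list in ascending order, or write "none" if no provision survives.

1, 2, 3, 5, 6, 7

¶4 is struck. ¶8 operates only by reference to ¶4, so it falls with ¶4. Under the stated default rule, only provisions that cannot operate independently fall away; the rest are enforced. The provisions still in force are ¶1, ¶2, ¶3, ¶5, ¶6, and ¶7.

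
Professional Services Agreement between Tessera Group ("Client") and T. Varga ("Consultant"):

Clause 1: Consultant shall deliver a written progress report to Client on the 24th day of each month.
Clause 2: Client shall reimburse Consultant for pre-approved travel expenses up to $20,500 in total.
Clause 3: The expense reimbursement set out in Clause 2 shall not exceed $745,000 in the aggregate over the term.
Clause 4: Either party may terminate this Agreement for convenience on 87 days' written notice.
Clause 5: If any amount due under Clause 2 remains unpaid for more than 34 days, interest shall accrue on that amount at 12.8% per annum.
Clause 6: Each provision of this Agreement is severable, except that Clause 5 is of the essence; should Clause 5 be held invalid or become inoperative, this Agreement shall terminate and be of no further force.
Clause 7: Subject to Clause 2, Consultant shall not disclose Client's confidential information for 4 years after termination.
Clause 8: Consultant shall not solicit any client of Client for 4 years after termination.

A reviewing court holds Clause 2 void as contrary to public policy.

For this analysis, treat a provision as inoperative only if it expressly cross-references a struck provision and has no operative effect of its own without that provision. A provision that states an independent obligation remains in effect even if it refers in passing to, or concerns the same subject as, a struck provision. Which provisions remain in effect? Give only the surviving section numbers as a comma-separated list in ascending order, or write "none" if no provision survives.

Clause 2 is struck. Clause 3 does nothing except set the aggregate cap on the expense reimbursement by reference to Clause 2; with Clause 2 gone it has no independent effect and is inoperative. Clause 5 does nothing except set the default interest on the expense reimbursement by reference to Clause 2; with Clause 2 gone it has no independent effect and is inoperative. Clause 6 makes Clause 5 an essential term, and Clause 5 has been rendered inoperative by the cascade; under Clause 6, the entire Agreement is therefore void. No provision of the Agreement survives.

none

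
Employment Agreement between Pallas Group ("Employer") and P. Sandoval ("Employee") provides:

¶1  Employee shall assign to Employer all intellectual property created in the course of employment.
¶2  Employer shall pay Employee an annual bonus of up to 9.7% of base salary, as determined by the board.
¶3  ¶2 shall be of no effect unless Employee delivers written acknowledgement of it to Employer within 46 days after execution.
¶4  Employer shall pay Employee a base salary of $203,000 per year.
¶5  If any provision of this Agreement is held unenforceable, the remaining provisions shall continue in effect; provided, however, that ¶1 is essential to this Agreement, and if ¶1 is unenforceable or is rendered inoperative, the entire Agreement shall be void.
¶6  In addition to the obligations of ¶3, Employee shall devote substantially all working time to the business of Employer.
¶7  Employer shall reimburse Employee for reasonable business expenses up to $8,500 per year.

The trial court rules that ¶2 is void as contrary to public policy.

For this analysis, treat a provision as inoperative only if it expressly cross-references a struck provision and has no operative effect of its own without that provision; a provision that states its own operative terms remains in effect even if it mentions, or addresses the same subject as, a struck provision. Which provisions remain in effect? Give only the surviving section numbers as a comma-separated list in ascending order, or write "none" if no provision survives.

¶2 is struck. ¶3 operates only by reference to ¶2, so it falls with ¶2. ¶6 mentions ¶3 but its own obligation stands independently of ¶3, so ¶6 is not affected. ¶5 makes ¶1 an essential term, but ¶1 is unaffected, so the severability proviso in ¶5 preserves the remaining provisions. That leaves ¶1, ¶4, ¶5, ¶6, and ¶7 in effect.

1, 4, 5, 6, 7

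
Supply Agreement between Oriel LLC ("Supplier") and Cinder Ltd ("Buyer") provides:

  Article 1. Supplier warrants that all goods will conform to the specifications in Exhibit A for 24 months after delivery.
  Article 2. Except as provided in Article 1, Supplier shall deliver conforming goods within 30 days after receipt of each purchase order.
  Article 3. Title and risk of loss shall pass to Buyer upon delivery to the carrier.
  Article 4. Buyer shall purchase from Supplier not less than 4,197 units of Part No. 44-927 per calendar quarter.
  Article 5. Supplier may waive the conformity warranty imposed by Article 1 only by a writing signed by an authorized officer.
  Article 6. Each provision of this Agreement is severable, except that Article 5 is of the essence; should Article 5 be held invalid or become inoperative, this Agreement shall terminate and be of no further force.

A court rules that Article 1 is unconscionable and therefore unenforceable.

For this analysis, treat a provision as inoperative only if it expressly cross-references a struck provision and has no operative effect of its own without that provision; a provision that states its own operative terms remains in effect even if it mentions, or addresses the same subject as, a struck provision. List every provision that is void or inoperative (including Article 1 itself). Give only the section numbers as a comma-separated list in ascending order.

1, 2, 3, 4, 5, 6

Article 1 is struck. Article 5 merely fixes the waiver condition for Article 1; with Article 1 gone it has nothing to operate on and falls away. Article 6 makes Article 5 an essential term, and Article 5 has been rendered inoperative by the cascade; under Article 6, the entire Agreement is therefore void. No provision of the Agreement survives.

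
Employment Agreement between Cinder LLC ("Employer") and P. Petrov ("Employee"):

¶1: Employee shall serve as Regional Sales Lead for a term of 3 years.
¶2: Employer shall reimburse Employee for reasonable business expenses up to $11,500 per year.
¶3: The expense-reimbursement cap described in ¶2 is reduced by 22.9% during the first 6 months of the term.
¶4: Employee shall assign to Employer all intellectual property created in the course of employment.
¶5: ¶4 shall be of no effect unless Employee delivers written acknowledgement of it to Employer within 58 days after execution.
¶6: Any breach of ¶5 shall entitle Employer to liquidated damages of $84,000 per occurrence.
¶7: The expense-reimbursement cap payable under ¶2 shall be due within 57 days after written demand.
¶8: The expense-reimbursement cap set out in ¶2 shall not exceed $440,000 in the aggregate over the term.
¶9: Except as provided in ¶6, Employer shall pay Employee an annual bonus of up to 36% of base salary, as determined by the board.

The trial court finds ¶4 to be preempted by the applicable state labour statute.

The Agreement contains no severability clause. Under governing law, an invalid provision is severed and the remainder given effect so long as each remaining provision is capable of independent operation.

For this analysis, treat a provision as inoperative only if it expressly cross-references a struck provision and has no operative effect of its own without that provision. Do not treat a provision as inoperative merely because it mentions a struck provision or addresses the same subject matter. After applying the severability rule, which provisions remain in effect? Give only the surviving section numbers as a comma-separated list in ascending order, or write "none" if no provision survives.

1, 2, 3, 7, 8, 9

¶4 is struck. ¶5 merely fixes the acknowledgement condition for ¶4; with ¶4 gone it has nothing to operate on and falls away. ¶6 has no operative effect of its own apart from ¶5 and is therefore inoperative. Although ¶9 refers to ¶6, its operative terms do not depend on ¶6, so it remains in effect. With no severability clause, the stated default rule severs what cannot stand and enforces each remaining provision that can operate on its own. The provisions still in force are ¶1, ¶2, ¶3, ¶7, ¶8, and ¶9.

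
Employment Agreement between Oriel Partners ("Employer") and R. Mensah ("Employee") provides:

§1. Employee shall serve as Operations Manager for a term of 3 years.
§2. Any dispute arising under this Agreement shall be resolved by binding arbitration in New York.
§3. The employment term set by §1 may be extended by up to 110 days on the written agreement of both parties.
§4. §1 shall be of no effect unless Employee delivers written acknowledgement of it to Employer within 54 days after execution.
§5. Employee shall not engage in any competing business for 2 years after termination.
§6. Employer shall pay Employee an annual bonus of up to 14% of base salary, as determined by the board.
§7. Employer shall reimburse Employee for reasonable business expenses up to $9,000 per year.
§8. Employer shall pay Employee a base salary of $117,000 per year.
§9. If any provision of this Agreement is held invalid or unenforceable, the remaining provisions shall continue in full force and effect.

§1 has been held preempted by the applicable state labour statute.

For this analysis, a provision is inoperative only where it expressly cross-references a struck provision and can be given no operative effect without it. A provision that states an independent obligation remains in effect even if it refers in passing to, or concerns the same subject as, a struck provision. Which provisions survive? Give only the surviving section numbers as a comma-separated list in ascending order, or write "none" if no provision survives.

2, 5, 6, 7, 8, 9

§1 is struck. §3 operates only by reference to §1, so it falls with §1. §4 merely fixes the acknowledgement condition for §1; with §1 gone it has nothing to operate on and falls away. Under the severability clause in §9, the remaining provisions continue in force. The provisions still in force are §2, §5, §6, §7, §8, and §9.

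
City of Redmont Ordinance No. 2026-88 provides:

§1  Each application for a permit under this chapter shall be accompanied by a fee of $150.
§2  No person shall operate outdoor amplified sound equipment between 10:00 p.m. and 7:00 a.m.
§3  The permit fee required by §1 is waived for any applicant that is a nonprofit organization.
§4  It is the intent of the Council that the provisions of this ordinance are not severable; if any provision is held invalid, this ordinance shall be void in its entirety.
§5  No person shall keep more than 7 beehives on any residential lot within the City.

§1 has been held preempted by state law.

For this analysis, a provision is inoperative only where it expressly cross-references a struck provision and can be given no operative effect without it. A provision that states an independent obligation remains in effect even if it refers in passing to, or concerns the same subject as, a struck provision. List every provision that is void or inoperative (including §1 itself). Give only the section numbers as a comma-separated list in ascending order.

1, 2, 3, 4, 5

§1 is struck. §3 does nothing except set the nonprofit waiver of the permit fee by reference to §1; with §1 gone it has no independent effect and is inoperative. §4 provides that the ordinance is not severable, so the invalidity of any one provision voids the entire ordinance. No provision of the ordinance survives.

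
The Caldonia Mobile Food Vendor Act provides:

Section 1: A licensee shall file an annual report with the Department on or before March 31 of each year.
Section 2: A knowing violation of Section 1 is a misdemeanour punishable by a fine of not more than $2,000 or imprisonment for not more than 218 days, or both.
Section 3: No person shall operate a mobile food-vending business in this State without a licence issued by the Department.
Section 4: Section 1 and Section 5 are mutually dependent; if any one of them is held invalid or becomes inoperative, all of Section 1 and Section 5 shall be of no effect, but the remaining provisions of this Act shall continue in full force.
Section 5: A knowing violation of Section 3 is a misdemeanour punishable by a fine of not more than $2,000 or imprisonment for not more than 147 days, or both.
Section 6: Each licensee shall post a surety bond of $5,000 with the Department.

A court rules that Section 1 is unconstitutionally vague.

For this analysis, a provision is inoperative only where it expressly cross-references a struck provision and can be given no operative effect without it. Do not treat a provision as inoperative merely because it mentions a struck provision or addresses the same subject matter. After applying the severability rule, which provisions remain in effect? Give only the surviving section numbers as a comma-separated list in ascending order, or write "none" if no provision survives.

3, 4, 6

Section 1 is struck. Section 2 has no operative effect of its own apart from Section 1 and is therefore inoperative. Section 4 declares Section 1 and Section 5 mutually dependent; since one of them has fallen, all of them are of no effect. That brings down Section 5 as well. The remainder continues in force under Section 4. Section 3, Section 4, and Section 6 remain in effect.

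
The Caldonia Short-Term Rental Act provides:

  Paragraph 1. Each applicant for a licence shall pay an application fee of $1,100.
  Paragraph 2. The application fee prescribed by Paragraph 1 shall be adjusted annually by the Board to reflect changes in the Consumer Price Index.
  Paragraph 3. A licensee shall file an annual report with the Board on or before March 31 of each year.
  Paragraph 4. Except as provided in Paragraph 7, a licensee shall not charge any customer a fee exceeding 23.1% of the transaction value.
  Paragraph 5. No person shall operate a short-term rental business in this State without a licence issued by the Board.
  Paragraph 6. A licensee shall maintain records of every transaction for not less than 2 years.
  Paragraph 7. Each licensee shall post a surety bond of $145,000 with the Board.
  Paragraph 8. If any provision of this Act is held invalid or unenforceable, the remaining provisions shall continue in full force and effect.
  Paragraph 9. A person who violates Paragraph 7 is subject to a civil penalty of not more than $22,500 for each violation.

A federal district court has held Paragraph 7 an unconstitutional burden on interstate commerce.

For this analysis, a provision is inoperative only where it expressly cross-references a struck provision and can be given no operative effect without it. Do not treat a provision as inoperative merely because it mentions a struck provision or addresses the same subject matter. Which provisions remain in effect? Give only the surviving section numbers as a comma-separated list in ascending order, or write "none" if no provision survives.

Paragraph 7 is struck. The only function of Paragraph 9 is the civil penalty for violating Paragraph 7, so it cannot stand once Paragraph 7 is removed. Although Paragraph 4 refers to Paragraph 7, its operative terms do not depend on Paragraph 7, so it remains in effect. Under the severability clause in Paragraph 8, the remaining provisions continue in force. The provisions still in force are Paragraph 1, Paragraph 2, Paragraph 3, Paragraph 4, Paragraph 5, Paragraph 6, and Paragraph 8.

1, 2, 3, 4, 5, 6, 8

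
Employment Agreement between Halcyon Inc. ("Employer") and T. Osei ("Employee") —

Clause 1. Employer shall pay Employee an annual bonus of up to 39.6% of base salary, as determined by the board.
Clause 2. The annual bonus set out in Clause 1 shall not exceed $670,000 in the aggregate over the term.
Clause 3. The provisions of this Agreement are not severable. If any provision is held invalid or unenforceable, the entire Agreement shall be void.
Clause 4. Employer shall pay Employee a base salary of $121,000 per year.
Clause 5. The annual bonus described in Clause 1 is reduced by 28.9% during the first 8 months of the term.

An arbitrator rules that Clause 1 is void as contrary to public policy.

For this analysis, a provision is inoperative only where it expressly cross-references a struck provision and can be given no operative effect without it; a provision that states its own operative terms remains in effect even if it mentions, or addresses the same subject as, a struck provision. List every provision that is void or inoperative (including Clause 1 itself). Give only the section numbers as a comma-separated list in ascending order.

1, 2, 3, 4, 5

Clause 1 is struck. Clause 2 does nothing except set the aggregate cap on the annual bonus by reference to Clause 1; with Clause 1 gone it has no independent effect and is inoperative. Clause 5 has no operative effect of its own apart from Clause 1 and is therefore inoperative. Clause 3 provides that the Agreement is not severable, so the invalidity of any one provision voids the entire Agreement. No provision of the Agreement survives.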